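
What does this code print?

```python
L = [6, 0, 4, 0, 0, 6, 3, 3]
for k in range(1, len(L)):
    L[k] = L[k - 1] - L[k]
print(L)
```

[6, 6, 2, 2, 2, -4, -7, -10]

k=1: L[1] = 6-0 = 6 → [6, 6, 4, 0, 0, 6, 3, 3]
k=2: L[2] = 6-4 = 2 → [6, 6, 2, 0, 0, 6, 3, 3]
k=3: L[3] = 2-0 = 2 → [6, 6, 2, 2, 0, 6, 3, 3]
k=4: L[4] = 2-0 = 2 → [6, 6, 2, 2, 2, 6, 3, 3]
k=5: L[5] = 2-6 = -4 → [6, 6, 2, 2, 2, -4, 3, 3]
k=6: L[6] = (-4)-3 = -7 → [6, 6, 2, 2, 2, -4, -7, 3]
k=7: L[7] = (-7)-3 = -10 → [6, 6, 2, 2, 2, -4, -7, -10]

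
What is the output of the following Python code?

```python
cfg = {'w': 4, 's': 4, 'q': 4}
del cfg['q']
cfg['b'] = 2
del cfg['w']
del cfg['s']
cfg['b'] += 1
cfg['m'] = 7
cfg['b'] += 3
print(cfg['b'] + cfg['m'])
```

13

del 'q' → {'w': 4, 's': 4}
cfg['b'] = 2 → {'w': 4, 's': 4, 'b': 2}
del 'w' → {'s': 4, 'b': 2}
del 's' → {'b': 2}
cfg['b'] = 2+1 = 3 → {'b': 3}
cfg['m'] = 7 → {'b': 3, 'm': 7}
cfg['b'] = 3+3 = 6 → {'b': 6, 'm': 7}
cfg['b']+cfg['m'] = 6+7 = 13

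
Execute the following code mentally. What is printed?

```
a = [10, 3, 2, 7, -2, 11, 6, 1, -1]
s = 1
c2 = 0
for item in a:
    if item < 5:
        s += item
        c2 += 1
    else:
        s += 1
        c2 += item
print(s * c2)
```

item=10: not <5, s = 1+1 = 2; c2=10
item=3: <5, s = 2+3 = 5; c2=11
item=2: <5, s = 5+2 = 7; c2=12
item=7: not <5, s = 7+1 = 8; c2=19
item=-2: <5, s = 8+(-2) = 6; c2=20
item=11: not <5, s = 6+1 = 7; c2=31
item=6: not <5, s = 7+1 = 8; c2=37
item=1: <5, s = 8+1 = 9; c2=38
item=-1: <5, s = 9+(-1) = 8; c2=39
s*c2 = 8*39 = 312

312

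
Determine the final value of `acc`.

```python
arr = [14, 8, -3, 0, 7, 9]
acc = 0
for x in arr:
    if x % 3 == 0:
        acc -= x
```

x=14: not %3==0
x=8: not %3==0
x=-3: %3==0, acc = 0-(-3) = 3
x=0: %3==0, acc = 3-0 = 3
x=7: not %3==0
x=9: %3==0, acc = 3-9 = -6

-6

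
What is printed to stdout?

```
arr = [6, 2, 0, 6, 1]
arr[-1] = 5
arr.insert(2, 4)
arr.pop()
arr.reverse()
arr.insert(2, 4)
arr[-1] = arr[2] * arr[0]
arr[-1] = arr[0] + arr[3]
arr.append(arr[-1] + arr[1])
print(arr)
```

[6, 0, 4, 4, 2, 10, 10]

arr[-1] = 5 → [6, 2, 0, 6, 5]
insert 4 at 2 → [6, 2, 4, 0, 6, 5]
pop() removes 5 → [6, 2, 4, 0, 6]
reverse → [6, 0, 4, 2, 6]
insert 4 at 2 → [6, 0, 4, 4, 2, 6]
arr[-1] = arr[2]*arr[0] = 4*6 = 24 → [6, 0, 4, 4, 2, 24]
arr[-1] = arr[0]+arr[3] = 6+4 = 10 → [6, 0, 4, 4, 2, 10]
append arr[-1]+arr[1] = 10+0 = 10 → [6, 0, 4, 4, 2, 10, 10]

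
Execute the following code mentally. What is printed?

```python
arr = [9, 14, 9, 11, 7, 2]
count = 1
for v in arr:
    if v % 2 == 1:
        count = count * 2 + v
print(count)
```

v=9: odd, count = 1*2+9 = 11
v=14: not odd
v=9: odd, count = 11*2+9 = 31
v=11: odd, count = 31*2+11 = 73
v=7: odd, count = 73*2+7 = 153
v=2: not odd

153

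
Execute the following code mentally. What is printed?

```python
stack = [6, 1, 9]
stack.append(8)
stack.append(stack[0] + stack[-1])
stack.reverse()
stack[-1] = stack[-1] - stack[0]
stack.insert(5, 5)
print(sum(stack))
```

29

append 8 → [6, 1, 9, 8]
append stack[0]+stack[-1] = 6+8 = 14 → [6, 1, 9, 8, 14]
reverse → [14, 8, 9, 1, 6]
stack[-1] = stack[-1]-stack[0] = 6-14 = -8 → [14, 8, 9, 1, -8]
insert 5 at 5 → [14, 8, 9, 1, -8, 5]
sum = 29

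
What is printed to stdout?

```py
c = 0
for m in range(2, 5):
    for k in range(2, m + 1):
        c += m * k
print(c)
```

55

m=2,k=2: c = 0+4 = 4
m=3,k=2: c = 4+6 = 10
m=3,k=3: c = 10+9 = 19
m=4,k=2: c = 19+8 = 27
m=4,k=3: c = 27+12 = 39
m=4,k=4: c = 39+16 = 55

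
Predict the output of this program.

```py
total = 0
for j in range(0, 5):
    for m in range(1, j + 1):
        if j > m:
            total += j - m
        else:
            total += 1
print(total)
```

14

j=1,m=1: not 1>1, total = 0+1 = 1
j=2,m=1: 2>1, total = 1+1 = 2
j=2,m=2: not 2>2, total = 2+1 = 3
j=3,m=1: 3>1, total = 3+2 = 5
j=3,m=2: 3>2, total = 5+1 = 6
j=3,m=3: not 3>3, total = 6+1 = 7
j=4,m=1: 4>1, total = 7+3 = 10
j=4,m=2: 4>2, total = 10+2 = 12
j=4,m=3: 4>3, total = 12+1 = 13
j=4,m=4: not 4>4, total = 13+1 = 14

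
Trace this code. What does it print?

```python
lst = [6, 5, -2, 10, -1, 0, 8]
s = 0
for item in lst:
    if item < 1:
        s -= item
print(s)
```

3

item=6: not <1
item=5: not <1
item=-2: <1, s = 0-(-2) = 2
item=10: not <1
item=-1: <1, s = 2-(-1) = 3
item=0: <1, s = 3-0 = 3
item=8: not <1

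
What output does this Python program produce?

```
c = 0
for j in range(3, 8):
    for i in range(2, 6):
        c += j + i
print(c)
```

j=3,i=2: c = 0+5 = 5
j=3,i=3: c = 5+6 = 11
j=3,i=4: c = 11+7 = 18
j=3,i=5: c = 18+8 = 26
j=4,i=2: c = 26+6 = 32
j=4,i=3: c = 32+7 = 39
j=4,i=4: c = 39+8 = 47
j=4,i=5: c = 47+9 = 56
j=5,i=2: c = 56+7 = 63
j=5,i=3: c = 63+8 = 71
j=5,i=4: c = 71+9 = 80
j=5,i=5: c = 80+10 = 90
j=6,i=2: c = 90+8 = 98
j=6,i=3: c = 98+9 = 107
j=6,i=4: c = 107+10 = 117
j=6,i=5: c = 117+11 = 128
j=7,i=2: c = 128+9 = 137
j=7,i=3: c = 137+10 = 147
j=7,i=4: c = 147+11 = 158
j=7,i=5: c = 158+12 = 170

170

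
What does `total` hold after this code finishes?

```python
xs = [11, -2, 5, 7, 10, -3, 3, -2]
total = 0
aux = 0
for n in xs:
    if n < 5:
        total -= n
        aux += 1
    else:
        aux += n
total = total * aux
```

n=11: not <5; aux=11
n=-2: <5, total = 0-(-2) = 2; aux=12
n=5: not <5; aux=17
n=7: not <5; aux=24
n=10: not <5; aux=34
n=-3: <5, total = 2-(-3) = 5; aux=35
n=3: <5, total = 5-3 = 2; aux=36
n=-2: <5, total = 2-(-2) = 4; aux=37
total*aux = 4*37 = 148

148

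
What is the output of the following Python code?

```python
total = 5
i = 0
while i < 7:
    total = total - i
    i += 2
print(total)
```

-7

i=0: total = 5-0 = 5
i=2: total = 5-2 = 3
i=4: total = 3-4 = -1
i=6: total = (-1)-6 = -7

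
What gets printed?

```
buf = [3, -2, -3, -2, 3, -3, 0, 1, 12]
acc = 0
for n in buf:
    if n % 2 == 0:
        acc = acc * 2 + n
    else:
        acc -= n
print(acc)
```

n=3: not even, acc = 0-3 = -3
n=-2: even, acc = (-3)*2+(-2) = -8
n=-3: not even, acc = (-8)-(-3) = -5
n=-2: even, acc = (-5)*2+(-2) = -12
n=3: not even, acc = (-12)-3 = -15
n=-3: not even, acc = (-15)-(-3) = -12
n=0: even, acc = (-12)*2+0 = -24
n=1: not even, acc = (-24)-1 = -25
n=12: even, acc = (-25)*2+12 = -38

-38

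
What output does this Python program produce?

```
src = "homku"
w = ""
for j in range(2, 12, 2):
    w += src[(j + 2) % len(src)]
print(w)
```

uokhm

j=2: add src[4]='u' → 'u'
j=4: add src[1]='o' → 'uo'
j=6: add src[3]='k' → 'uok'
j=8: add src[0]='h' → 'uokh'
j=10: add src[2]='m' → 'uokhm'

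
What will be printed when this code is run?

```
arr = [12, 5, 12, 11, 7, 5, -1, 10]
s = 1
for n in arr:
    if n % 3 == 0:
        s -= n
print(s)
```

n=12: %3==0, s = 1-12 = -11
n=5: not %3==0
n=12: %3==0, s = (-11)-12 = -23
n=11: not %3==0
n=7: not %3==0
n=5: not %3==0
n=-1: not %3==0
n=10: not %3==0

-23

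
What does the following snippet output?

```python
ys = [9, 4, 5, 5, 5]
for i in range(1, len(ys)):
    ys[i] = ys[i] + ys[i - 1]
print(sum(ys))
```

91

i=1: ys[1] = 4+9 = 13 → [9, 13, 5, 5, 5]
i=2: ys[2] = 5+13 = 18 → [9, 13, 18, 5, 5]
i=3: ys[3] = 5+18 = 23 → [9, 13, 18, 23, 5]
i=4: ys[4] = 5+23 = 28 → [9, 13, 18, 23, 28]
sum = 91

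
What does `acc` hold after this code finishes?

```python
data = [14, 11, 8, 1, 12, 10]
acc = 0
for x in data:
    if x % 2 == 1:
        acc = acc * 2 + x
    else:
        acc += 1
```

31

x=14: not odd, acc = 0+1 = 1
x=11: odd, acc = 1*2+11 = 13
x=8: not odd, acc = 13+1 = 14
x=1: odd, acc = 14*2+1 = 29
x=12: not odd, acc = 29+1 = 30
x=10: not odd, acc = 30+1 = 31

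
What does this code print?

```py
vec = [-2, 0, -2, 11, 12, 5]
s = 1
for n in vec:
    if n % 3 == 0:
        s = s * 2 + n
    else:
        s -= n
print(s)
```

n=-2: not %3==0, s = 1-(-2) = 3
n=0: %3==0, s = 3*2+0 = 6
n=-2: not %3==0, s = 6-(-2) = 8
n=11: not %3==0, s = 8-11 = -3
n=12: %3==0, s = (-3)*2+12 = 6
n=5: not %3==0, s = 6-5 = 1

1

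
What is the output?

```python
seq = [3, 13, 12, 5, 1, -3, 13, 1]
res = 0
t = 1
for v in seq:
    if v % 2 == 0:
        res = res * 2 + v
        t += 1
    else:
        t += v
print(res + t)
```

47

v=3: not even; t=4
v=13: not even; t=17
v=12: even, res = 0*2+12 = 12; t=18
v=5: not even; t=23
v=1: not even; t=24
v=-3: not even; t=21
v=13: not even; t=34
v=1: not even; t=35
res+t = 12+35 = 47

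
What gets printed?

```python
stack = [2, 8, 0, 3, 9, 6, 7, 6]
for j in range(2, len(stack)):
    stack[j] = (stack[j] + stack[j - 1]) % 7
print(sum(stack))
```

j=2: stack[2] = (0+8)%7 = 1 → [2, 8, 1, 3, 9, 6, 7, 6]
j=3: stack[3] = (3+1)%7 = 4 → [2, 8, 1, 4, 9, 6, 7, 6]
j=4: stack[4] = (9+4)%7 = 6 → [2, 8, 1, 4, 6, 6, 7, 6]
j=5: stack[5] = (6+6)%7 = 5 → [2, 8, 1, 4, 6, 5, 7, 6]
j=6: stack[6] = (7+5)%7 = 5 → [2, 8, 1, 4, 6, 5, 5, 6]
j=7: stack[7] = (6+5)%7 = 4 → [2, 8, 1, 4, 6, 5, 5, 4]
sum = 35

35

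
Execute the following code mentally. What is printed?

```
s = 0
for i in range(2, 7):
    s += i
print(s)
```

i=2: s = 0+2 = 2
i=3: s = 2+3 = 5
i=4: s = 5+4 = 9
i=5: s = 9+5 = 14
i=6: s = 14+6 = 20

20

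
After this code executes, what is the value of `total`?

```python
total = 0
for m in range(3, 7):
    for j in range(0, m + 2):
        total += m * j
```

m=3,j=0: total = 0+0 = 0
m=3,j=1: total = 0+3 = 3
m=3,j=2: total = 3+6 = 9
m=3,j=3: total = 9+9 = 18
m=3,j=4: total = 18+12 = 30
m=4,j=0: total = 30+0 = 30
m=4,j=1: total = 30+4 = 34
m=4,j=2: total = 34+8 = 42
m=4,j=3: total = 42+12 = 54
m=4,j=4: total = 54+16 = 70
m=4,j=5: total = 70+20 = 90
m=5,j=0: total = 90+0 = 90
m=5,j=1: total = 90+5 = 95
m=5,j=2: total = 95+10 = 105
m=5,j=3: total = 105+15 = 120
m=5,j=4: total = 120+20 = 140
m=5,j=5: total = 140+25 = 165
m=5,j=6: total = 165+30 = 195
m=6,j=0: total = 195+0 = 195
m=6,j=1: total = 195+6 = 201
m=6,j=2: total = 201+12 = 213
m=6,j=3: total = 213+18 = 231
m=6,j=4: total = 231+24 = 255
m=6,j=5: total = 255+30 = 285
m=6,j=6: total = 285+36 = 321
m=6,j=7: total = 321+42 = 363

363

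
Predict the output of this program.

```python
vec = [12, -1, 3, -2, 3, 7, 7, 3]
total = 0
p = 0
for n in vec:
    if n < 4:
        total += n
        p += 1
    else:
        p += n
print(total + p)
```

37

n=12: not <4; p=12
n=-1: <4, total = 0+(-1) = -1; p=13
n=3: <4, total = (-1)+3 = 2; p=14
n=-2: <4, total = 2+(-2) = 0; p=15
n=3: <4, total = 0+3 = 3; p=16
n=7: not <4; p=23
n=7: not <4; p=30
n=3: <4, total = 3+3 = 6; p=31
total+p = 6+31 = 37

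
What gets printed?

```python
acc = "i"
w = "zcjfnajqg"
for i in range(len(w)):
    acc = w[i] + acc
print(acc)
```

i=0: prepend 'z' → 'zi'
i=1: prepend 'c' → 'czi'
i=2: prepend 'j' → 'jczi'
i=3: prepend 'f' → 'fjczi'
i=4: prepend 'n' → 'nfjczi'
i=5: prepend 'a' → 'anfjczi'
i=6: prepend 'j' → 'janfjczi'
i=7: prepend 'q' → 'qjanfjczi'
i=8: prepend 'g' → 'gqjanfjczi'

gqjanfjczi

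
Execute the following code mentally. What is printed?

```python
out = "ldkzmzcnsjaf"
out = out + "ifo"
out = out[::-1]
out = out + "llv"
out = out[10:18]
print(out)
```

+ 'ifo' → 'ldkzmzcnsjafifo'
reverse → 'ofifajsnczmzkdl'
+ 'llv' → 'ofifajsnczmzkdlllv'
slice [10:18] → 'mzkdlllv'

mzkdlllv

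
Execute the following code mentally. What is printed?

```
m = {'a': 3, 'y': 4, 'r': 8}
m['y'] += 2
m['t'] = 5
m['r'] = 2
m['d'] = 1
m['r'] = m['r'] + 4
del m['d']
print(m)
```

m['y'] = 4+2 = 6 → {'a': 3, 'y': 6, 'r': 8}
m['t'] = 5 → {'a': 3, 'y': 6, 'r': 8, 't': 5}
m['r'] = 2 → {'a': 3, 'y': 6, 'r': 2, 't': 5}
m['d'] = 1 → {'a': 3, 'y': 6, 'r': 2, 't': 5, 'd': 1}
m['r'] = m['r']+4 = 6 → {'a': 3, 'y': 6, 'r': 6, 't': 5, 'd': 1}
del 'd' → {'a': 3, 'y': 6, 'r': 6, 't': 5}

{'a': 3, 'y': 6, 'r': 6, 't': 5}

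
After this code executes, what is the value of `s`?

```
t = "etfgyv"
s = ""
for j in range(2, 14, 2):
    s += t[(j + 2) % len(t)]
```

j=2: add t[4]='y' → 'y'
j=4: add t[0]='e' → 'ye'
j=6: add t[2]='f' → 'yef'
j=8: add t[4]='y' → 'yefy'
j=10: add t[0]='e' → 'yefye'
j=12: add t[2]='f' → 'yefyef'

'yefyef'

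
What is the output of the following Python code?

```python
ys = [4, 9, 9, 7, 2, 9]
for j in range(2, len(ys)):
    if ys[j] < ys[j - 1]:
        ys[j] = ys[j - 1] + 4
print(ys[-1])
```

21

j=2: 9>=9, unchanged → [4, 9, 9, 7, 2, 9]
j=3: 7<9, ys[3] = 9+4 = 13 → [4, 9, 9, 13, 2, 9]
j=4: 2<13, ys[4] = 13+4 = 17 → [4, 9, 9, 13, 17, 9]
j=5: 9<17, ys[5] = 17+4 = 21 → [4, 9, 9, 13, 17, 21]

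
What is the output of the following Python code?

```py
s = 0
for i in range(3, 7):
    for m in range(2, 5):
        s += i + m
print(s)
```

90

i=3,m=2: s = 0+5 = 5
i=3,m=3: s = 5+6 = 11
i=3,m=4: s = 11+7 = 18
i=4,m=2: s = 18+6 = 24
i=4,m=3: s = 24+7 = 31
i=4,m=4: s = 31+8 = 39
i=5,m=2: s = 39+7 = 46
i=5,m=3: s = 46+8 = 54
i=5,m=4: s = 54+9 = 63
i=6,m=2: s = 63+8 = 71
i=6,m=3: s = 71+9 = 80
i=6,m=4: s = 80+10 = 90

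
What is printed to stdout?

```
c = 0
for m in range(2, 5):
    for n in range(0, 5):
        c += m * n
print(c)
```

90

m=2,n=0: c = 0+0 = 0
m=2,n=1: c = 0+2 = 2
m=2,n=2: c = 2+4 = 6
m=2,n=3: c = 6+6 = 12
m=2,n=4: c = 12+8 = 20
m=3,n=0: c = 20+0 = 20
m=3,n=1: c = 20+3 = 23
m=3,n=2: c = 23+6 = 29
m=3,n=3: c = 29+9 = 38
m=3,n=4: c = 38+12 = 50
m=4,n=0: c = 50+0 = 50
m=4,n=1: c = 50+4 = 54
m=4,n=2: c = 54+8 = 62
m=4,n=3: c = 62+12 = 74
m=4,n=4: c = 74+16 = 90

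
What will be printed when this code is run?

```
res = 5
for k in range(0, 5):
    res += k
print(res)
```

15

k=0: res = 5+0 = 5
k=1: res = 5+1 = 6
k=2: res = 6+2 = 8
k=3: res = 8+3 = 11
k=4: res = 11+4 = 15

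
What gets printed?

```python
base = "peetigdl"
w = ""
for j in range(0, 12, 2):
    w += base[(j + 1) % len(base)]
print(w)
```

etglet

j=0: add base[1]='e' → 'e'
j=2: add base[3]='t' → 'et'
j=4: add base[5]='g' → 'etg'
j=6: add base[7]='l' → 'etgl'
j=8: add base[1]='e' → 'etgle'
j=10: add base[3]='t' → 'etglet'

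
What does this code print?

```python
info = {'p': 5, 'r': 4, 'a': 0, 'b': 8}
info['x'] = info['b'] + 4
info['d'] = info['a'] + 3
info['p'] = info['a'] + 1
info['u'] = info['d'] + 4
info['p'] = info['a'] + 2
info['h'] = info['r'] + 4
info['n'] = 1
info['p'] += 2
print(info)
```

{'p': 4, 'r': 4, 'a': 0, 'b': 8, 'x': 12, 'd': 3, 'u': 7, 'h': 8, 'n': 1}

info['x'] = info['b']+4 = 12 → {'p': 5, 'r': 4, 'a': 0, 'b': 8, 'x': 12}
info['d'] = info['a']+3 = 3 → {'p': 5, 'r': 4, 'a': 0, 'b': 8, 'x': 12, 'd': 3}
info['p'] = info['a']+1 = 1 → {'p': 1, 'r': 4, 'a': 0, 'b': 8, 'x': 12, 'd': 3}
info['u'] = info['d']+4 = 7 → {'p': 1, 'r': 4, 'a': 0, 'b': 8, 'x': 12, 'd': 3, 'u': 7}
info['p'] = info['a']+2 = 2 → {'p': 2, 'r': 4, 'a': 0, 'b': 8, 'x': 12, 'd': 3, 'u': 7}
info['h'] = info['r']+4 = 8 → {'p': 2, 'r': 4, 'a': 0, 'b': 8, 'x': 12, 'd': 3, 'u': 7, 'h': 8}
info['n'] = 1 → {'p': 2, 'r': 4, 'a': 0, 'b': 8, 'x': 12, 'd': 3, 'u': 7, 'h': 8, 'n': 1}
info['p'] = 2+2 = 4 → {'p': 4, 'r': 4, 'a': 0, 'b': 8, 'x': 12, 'd': 3, 'u': 7, 'h': 8, 'n': 1}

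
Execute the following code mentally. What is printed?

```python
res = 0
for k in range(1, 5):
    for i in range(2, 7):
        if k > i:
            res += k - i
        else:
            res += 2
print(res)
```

38

k=1,i=2: not 1>2, res = 0+2 = 2
k=1,i=3: not 1>3, res = 2+2 = 4
k=1,i=4: not 1>4, res = 4+2 = 6
k=1,i=5: not 1>5, res = 6+2 = 8
k=1,i=6: not 1>6, res = 8+2 = 10
k=2,i=2: not 2>2, res = 10+2 = 12
k=2,i=3: not 2>3, res = 12+2 = 14
k=2,i=4: not 2>4, res = 14+2 = 16
k=2,i=5: not 2>5, res = 16+2 = 18
k=2,i=6: not 2>6, res = 18+2 = 20
k=3,i=2: 3>2, res = 20+1 = 21
k=3,i=3: not 3>3, res = 21+2 = 23
k=3,i=4: not 3>4, res = 23+2 = 25
k=3,i=5: not 3>5, res = 25+2 = 27
k=3,i=6: not 3>6, res = 27+2 = 29
k=4,i=2: 4>2, res = 29+2 = 31
k=4,i=3: 4>3, res = 31+1 = 32
k=4,i=4: not 4>4, res = 32+2 = 34
k=4,i=5: not 4>5, res = 34+2 = 36
k=4,i=6: not 4>6, res = 36+2 = 38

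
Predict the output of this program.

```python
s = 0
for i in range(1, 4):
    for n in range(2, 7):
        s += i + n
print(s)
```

90

i=1,n=2: s = 0+3 = 3
i=1,n=3: s = 3+4 = 7
i=1,n=4: s = 7+5 = 12
i=1,n=5: s = 12+6 = 18
i=1,n=6: s = 18+7 = 25
i=2,n=2: s = 25+4 = 29
i=2,n=3: s = 29+5 = 34
i=2,n=4: s = 34+6 = 40
i=2,n=5: s = 40+7 = 47
i=2,n=6: s = 47+8 = 55
i=3,n=2: s = 55+5 = 60
i=3,n=3: s = 60+6 = 66
i=3,n=4: s = 66+7 = 73
i=3,n=5: s = 73+8 = 81
i=3,n=6: s = 81+9 = 90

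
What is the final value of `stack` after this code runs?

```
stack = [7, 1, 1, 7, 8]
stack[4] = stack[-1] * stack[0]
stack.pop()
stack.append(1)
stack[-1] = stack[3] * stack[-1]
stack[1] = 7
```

[7, 7, 1, 7, 7]

stack[4] = stack[-1]*stack[0] = 8*7 = 56 → [7, 1, 1, 7, 56]
pop() removes 56 → [7, 1, 1, 7]
append 1 → [7, 1, 1, 7, 1]
stack[-1] = stack[3]*stack[-1] = 7*1 = 7 → [7, 1, 1, 7, 7]
stack[1] = 7 → [7, 7, 1, 7, 7]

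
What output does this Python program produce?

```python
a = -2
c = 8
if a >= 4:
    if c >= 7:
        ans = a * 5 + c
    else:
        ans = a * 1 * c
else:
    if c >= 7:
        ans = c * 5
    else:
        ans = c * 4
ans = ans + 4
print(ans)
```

a=-2, c=8
a >= 4 is False; c >= 7 is True
→ ans = c * 5 = 40
ans = 40+4 = 44

44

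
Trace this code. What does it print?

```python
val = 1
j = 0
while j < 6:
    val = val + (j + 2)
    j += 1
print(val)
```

28

j=0: val = 1+2 = 3
j=1: val = 3+3 = 6
j=2: val = 6+4 = 10
j=3: val = 10+5 = 15
j=4: val = 15+6 = 21
j=5: val = 21+7 = 28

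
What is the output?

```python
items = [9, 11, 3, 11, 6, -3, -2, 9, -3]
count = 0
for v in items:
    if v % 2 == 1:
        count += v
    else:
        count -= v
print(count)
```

v=9: odd, count = 0+9 = 9
v=11: odd, count = 9+11 = 20
v=3: odd, count = 20+3 = 23
v=11: odd, count = 23+11 = 34
v=6: not odd, count = 34-6 = 28
v=-3: odd, count = 28+(-3) = 25
v=-2: not odd, count = 25-(-2) = 27
v=9: odd, count = 27+9 = 36
v=-3: odd, count = 36+(-3) = 33

33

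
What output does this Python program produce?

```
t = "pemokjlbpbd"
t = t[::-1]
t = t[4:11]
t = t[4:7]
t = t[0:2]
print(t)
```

reverse → 'dbpbljkomep'
slice [4:11] → 'ljkomep'
slice [4:7] → 'mep'
slice [0:2] → 'me'

me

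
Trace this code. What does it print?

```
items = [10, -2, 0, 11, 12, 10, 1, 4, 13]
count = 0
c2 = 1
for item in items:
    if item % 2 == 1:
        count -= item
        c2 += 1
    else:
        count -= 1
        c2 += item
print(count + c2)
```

item=10: not odd, count = 0-1 = -1; c2=11
item=-2: not odd, count = (-1)-1 = -2; c2=9
item=0: not odd, count = (-2)-1 = -3; c2=9
item=11: odd, count = (-3)-11 = -14; c2=10
item=12: not odd, count = (-14)-1 = -15; c2=22
item=10: not odd, count = (-15)-1 = -16; c2=32
item=1: odd, count = (-16)-1 = -17; c2=33
item=4: not odd, count = (-17)-1 = -18; c2=37
item=13: odd, count = (-18)-13 = -31; c2=38
count+c2 = (-31)+38 = 7

7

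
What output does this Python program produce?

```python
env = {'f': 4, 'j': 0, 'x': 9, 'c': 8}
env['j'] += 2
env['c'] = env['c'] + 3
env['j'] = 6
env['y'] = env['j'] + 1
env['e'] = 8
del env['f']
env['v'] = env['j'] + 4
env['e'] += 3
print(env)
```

{'j': 6, 'x': 9, 'c': 11, 'y': 7, 'e': 11, 'v': 10}

env['j'] = 0+2 = 2 → {'f': 4, 'j': 2, 'x': 9, 'c': 8}
env['c'] = env['c']+3 = 11 → {'f': 4, 'j': 2, 'x': 9, 'c': 11}
env['j'] = 6 → {'f': 4, 'j': 6, 'x': 9, 'c': 11}
env['y'] = env['j']+1 = 7 → {'f': 4, 'j': 6, 'x': 9, 'c': 11, 'y': 7}
env['e'] = 8 → {'f': 4, 'j': 6, 'x': 9, 'c': 11, 'y': 7, 'e': 8}
del 'f' → {'j': 6, 'x': 9, 'c': 11, 'y': 7, 'e': 8}
env['v'] = env['j']+4 = 10 → {'j': 6, 'x': 9, 'c': 11, 'y': 7, 'e': 8, 'v': 10}
env['e'] = 8+3 = 11 → {'j': 6, 'x': 9, 'c': 11, 'y': 7, 'e': 11, 'v': 10}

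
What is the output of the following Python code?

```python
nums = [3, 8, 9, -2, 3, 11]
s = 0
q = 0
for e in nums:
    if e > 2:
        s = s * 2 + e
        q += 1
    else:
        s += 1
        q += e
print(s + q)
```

e=3: >2, s = 0*2+3 = 3; q=1
e=8: >2, s = 3*2+8 = 14; q=2
e=9: >2, s = 14*2+9 = 37; q=3
e=-2: not >2, s = 37+1 = 38; q=1
e=3: >2, s = 38*2+3 = 79; q=2
e=11: >2, s = 79*2+11 = 169; q=3
s+q = 169+3 = 172

172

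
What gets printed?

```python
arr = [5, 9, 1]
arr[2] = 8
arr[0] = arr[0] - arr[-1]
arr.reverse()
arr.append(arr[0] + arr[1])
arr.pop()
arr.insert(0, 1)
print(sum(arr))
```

arr[2] = 8 → [5, 9, 8]
arr[0] = arr[0]-arr[-1] = 5-8 = -3 → [-3, 9, 8]
reverse → [8, 9, -3]
append arr[0]+arr[1] = 8+9 = 17 → [8, 9, -3, 17]
pop() removes 17 → [8, 9, -3]
insert 1 at 0 → [1, 8, 9, -3]
sum = 15

15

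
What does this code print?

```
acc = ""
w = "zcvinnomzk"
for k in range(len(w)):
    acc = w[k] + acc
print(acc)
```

k=0: prepend 'z' → 'z'
k=1: prepend 'c' → 'cz'
k=2: prepend 'v' → 'vcz'
k=3: prepend 'i' → 'ivcz'
k=4: prepend 'n' → 'nivcz'
k=5: prepend 'n' → 'nnivcz'
k=6: prepend 'o' → 'onnivcz'
k=7: prepend 'm' → 'monnivcz'
k=8: prepend 'z' → 'zmonnivcz'
k=9: prepend 'k' → 'kzmonnivcz'

kzmonnivcz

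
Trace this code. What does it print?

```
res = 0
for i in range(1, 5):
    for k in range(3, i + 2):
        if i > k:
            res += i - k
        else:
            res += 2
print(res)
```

i=2,k=3: not 2>3, res = 0+2 = 2
i=3,k=3: not 3>3, res = 2+2 = 4
i=3,k=4: not 3>4, res = 4+2 = 6
i=4,k=3: 4>3, res = 6+1 = 7
i=4,k=4: not 4>4, res = 7+2 = 9
i=4,k=5: not 4>5, res = 9+2 = 11

11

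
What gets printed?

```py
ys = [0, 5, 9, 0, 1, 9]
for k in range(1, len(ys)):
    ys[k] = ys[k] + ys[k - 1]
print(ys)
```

[0, 5, 14, 14, 15, 24]

k=1: ys[1] = 5+0 = 5 → [0, 5, 9, 0, 1, 9]
k=2: ys[2] = 9+5 = 14 → [0, 5, 14, 0, 1, 9]
k=3: ys[3] = 0+14 = 14 → [0, 5, 14, 14, 1, 9]
k=4: ys[4] = 1+14 = 15 → [0, 5, 14, 14, 15, 9]
k=5: ys[5] = 9+15 = 24 → [0, 5, 14, 14, 15, 24]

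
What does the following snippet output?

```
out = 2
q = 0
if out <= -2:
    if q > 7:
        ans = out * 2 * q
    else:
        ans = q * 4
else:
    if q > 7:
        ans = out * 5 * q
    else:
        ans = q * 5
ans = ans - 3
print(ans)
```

-3

out=2, q=0
out <= -2 is False; q > 7 is False
→ ans = q * 5 = 0
ans = 0-3 = -3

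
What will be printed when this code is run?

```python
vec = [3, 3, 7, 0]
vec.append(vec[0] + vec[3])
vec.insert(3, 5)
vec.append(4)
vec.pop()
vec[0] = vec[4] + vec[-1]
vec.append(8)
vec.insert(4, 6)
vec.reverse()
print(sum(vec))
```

35

append vec[0]+vec[3] = 3+0 = 3 → [3, 3, 7, 0, 3]
insert 5 at 3 → [3, 3, 7, 5, 0, 3]
append 4 → [3, 3, 7, 5, 0, 3, 4]
pop() removes 4 → [3, 3, 7, 5, 0, 3]
vec[0] = vec[4]+vec[-1] = 0+3 = 3 → [3, 3, 7, 5, 0, 3]
append 8 → [3, 3, 7, 5, 0, 3, 8]
insert 6 at 4 → [3, 3, 7, 5, 6, 0, 3, 8]
reverse → [8, 3, 0, 6, 5, 7, 3, 3]
sum = 35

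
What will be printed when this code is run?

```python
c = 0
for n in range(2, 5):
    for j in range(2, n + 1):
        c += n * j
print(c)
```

55

n=2,j=2: c = 0+4 = 4
n=3,j=2: c = 4+6 = 10
n=3,j=3: c = 10+9 = 19
n=4,j=2: c = 19+8 = 27
n=4,j=3: c = 27+12 = 39
n=4,j=4: c = 39+16 = 55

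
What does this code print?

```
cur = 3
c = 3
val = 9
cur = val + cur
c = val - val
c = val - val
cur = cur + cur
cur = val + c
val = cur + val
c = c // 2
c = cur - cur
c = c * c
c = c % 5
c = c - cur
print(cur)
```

cur = 9+3 = 12
c = 9-9 = 0
c = 9-9 = 0
cur = 12+12 = 24
cur = 9+0 = 9
val = 9+9 = 18
c = 0//2 = 0
c = 9-9 = 0
c = 0*0 = 0
c = 0%5 = 0
c = 0-9 = -9

9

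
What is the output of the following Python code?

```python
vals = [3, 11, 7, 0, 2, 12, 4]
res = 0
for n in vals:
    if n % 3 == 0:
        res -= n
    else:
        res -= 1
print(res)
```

n=3: %3==0, res = 0-3 = -3
n=11: not %3==0, res = (-3)-1 = -4
n=7: not %3==0, res = (-4)-1 = -5
n=0: %3==0, res = (-5)-0 = -5
n=2: not %3==0, res = (-5)-1 = -6
n=12: %3==0, res = (-6)-12 = -18
n=4: not %3==0, res = (-18)-1 = -19

-19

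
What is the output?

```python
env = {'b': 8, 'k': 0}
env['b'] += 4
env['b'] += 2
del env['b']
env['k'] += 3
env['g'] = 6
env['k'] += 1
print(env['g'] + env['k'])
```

10

env['b'] = 8+4 = 12 → {'b': 12, 'k': 0}
env['b'] = 12+2 = 14 → {'b': 14, 'k': 0}
del 'b' → {'k': 0}
env['k'] = 0+3 = 3 → {'k': 3}
env['g'] = 6 → {'k': 3, 'g': 6}
env['k'] = 3+1 = 4 → {'k': 4, 'g': 6}
env['g']+env['k'] = 6+4 = 10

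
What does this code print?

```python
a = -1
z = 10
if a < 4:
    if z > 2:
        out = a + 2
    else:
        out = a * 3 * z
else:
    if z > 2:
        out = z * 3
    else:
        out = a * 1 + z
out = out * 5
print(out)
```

5

a=-1, z=10
a < 4 is True; z > 2 is True
→ out = a + 2 = 1
out = 1*5 = 5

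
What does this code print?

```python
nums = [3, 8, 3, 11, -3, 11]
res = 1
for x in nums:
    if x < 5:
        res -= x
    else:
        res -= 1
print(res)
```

-5

x=3: <5, res = 1-3 = -2
x=8: not <5, res = (-2)-1 = -3
x=3: <5, res = (-3)-3 = -6
x=11: not <5, res = (-6)-1 = -7
x=-3: <5, res = (-7)-(-3) = -4
x=11: not <5, res = (-4)-1 = -5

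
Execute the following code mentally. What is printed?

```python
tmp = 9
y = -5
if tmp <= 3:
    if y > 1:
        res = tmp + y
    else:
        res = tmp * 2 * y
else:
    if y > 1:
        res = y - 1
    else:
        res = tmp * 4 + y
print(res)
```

31

tmp=9, y=-5
tmp <= 3 is False; y > 1 is False
→ res = tmp * 4 + y = 31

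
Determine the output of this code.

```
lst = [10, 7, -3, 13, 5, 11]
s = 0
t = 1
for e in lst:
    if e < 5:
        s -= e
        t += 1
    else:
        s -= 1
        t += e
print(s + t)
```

46

e=10: not <5, s = 0-1 = -1; t=11
e=7: not <5, s = (-1)-1 = -2; t=18
e=-3: <5, s = (-2)-(-3) = 1; t=19
e=13: not <5, s = 1-1 = 0; t=32
e=5: not <5, s = 0-1 = -1; t=37
e=11: not <5, s = (-1)-1 = -2; t=48
s+t = (-2)+48 = 46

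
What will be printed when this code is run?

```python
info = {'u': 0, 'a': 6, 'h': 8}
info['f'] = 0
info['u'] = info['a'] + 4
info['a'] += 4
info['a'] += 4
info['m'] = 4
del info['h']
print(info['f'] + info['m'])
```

4

info['f'] = 0 → {'u': 0, 'a': 6, 'h': 8, 'f': 0}
info['u'] = info['a']+4 = 10 → {'u': 10, 'a': 6, 'h': 8, 'f': 0}
info['a'] = 6+4 = 10 → {'u': 10, 'a': 10, 'h': 8, 'f': 0}
info['a'] = 10+4 = 14 → {'u': 10, 'a': 14, 'h': 8, 'f': 0}
info['m'] = 4 → {'u': 10, 'a': 14, 'h': 8, 'f': 0, 'm': 4}
del 'h' → {'u': 10, 'a': 14, 'f': 0, 'm': 4}
info['f']+info['m'] = 0+4 = 4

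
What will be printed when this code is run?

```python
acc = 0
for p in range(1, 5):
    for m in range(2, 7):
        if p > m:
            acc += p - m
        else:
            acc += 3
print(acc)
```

55

p=1,m=2: not 1>2, acc = 0+3 = 3
p=1,m=3: not 1>3, acc = 3+3 = 6
p=1,m=4: not 1>4, acc = 6+3 = 9
p=1,m=5: not 1>5, acc = 9+3 = 12
p=1,m=6: not 1>6, acc = 12+3 = 15
p=2,m=2: not 2>2, acc = 15+3 = 18
p=2,m=3: not 2>3, acc = 18+3 = 21
p=2,m=4: not 2>4, acc = 21+3 = 24
p=2,m=5: not 2>5, acc = 24+3 = 27
p=2,m=6: not 2>6, acc = 27+3 = 30
p=3,m=2: 3>2, acc = 30+1 = 31
p=3,m=3: not 3>3, acc = 31+3 = 34
p=3,m=4: not 3>4, acc = 34+3 = 37
p=3,m=5: not 3>5, acc = 37+3 = 40
p=3,m=6: not 3>6, acc = 40+3 = 43
p=4,m=2: 4>2, acc = 43+2 = 45
p=4,m=3: 4>3, acc = 45+1 = 46
p=4,m=4: not 4>4, acc = 46+3 = 49
p=4,m=5: not 4>5, acc = 49+3 = 52
p=4,m=6: not 4>6, acc = 52+3 = 55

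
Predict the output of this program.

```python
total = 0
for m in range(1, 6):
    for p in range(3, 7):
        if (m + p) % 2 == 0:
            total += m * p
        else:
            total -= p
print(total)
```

m=1,p=3: even sum, total = 0+3 = 3
m=1,p=4: odd sum, total = 3-4 = -1
m=1,p=5: even sum, total = (-1)+5 = 4
m=1,p=6: odd sum, total = 4-6 = -2
m=2,p=3: odd sum, total = (-2)-3 = -5
m=2,p=4: even sum, total = (-5)+8 = 3
m=2,p=5: odd sum, total = 3-5 = -2
m=2,p=6: even sum, total = (-2)+12 = 10
m=3,p=3: even sum, total = 10+9 = 19
m=3,p=4: odd sum, total = 19-4 = 15
m=3,p=5: even sum, total = 15+15 = 30
m=3,p=6: odd sum, total = 30-6 = 24
m=4,p=3: odd sum, total = 24-3 = 21
m=4,p=4: even sum, total = 21+16 = 37
m=4,p=5: odd sum, total = 37-5 = 32
m=4,p=6: even sum, total = 32+24 = 56
m=5,p=3: even sum, total = 56+15 = 71
m=5,p=4: odd sum, total = 71-4 = 67
m=5,p=5: even sum, total = 67+25 = 92
m=5,p=6: odd sum, total = 92-6 = 86

86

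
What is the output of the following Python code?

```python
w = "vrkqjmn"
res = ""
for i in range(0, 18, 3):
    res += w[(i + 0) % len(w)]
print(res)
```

i=0: add w[0]='v' → 'v'
i=3: add w[3]='q' → 'vq'
i=6: add w[6]='n' → 'vqn'
i=9: add w[2]='k' → 'vqnk'
i=12: add w[5]='m' → 'vqnkm'
i=15: add w[1]='r' → 'vqnkmr'

vqnkmr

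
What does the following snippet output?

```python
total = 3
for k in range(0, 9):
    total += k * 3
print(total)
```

k=0: total = 3+0*3 = 3
k=1: total = 3+1*3 = 6
k=2: total = 6+2*3 = 12
k=3: total = 12+3*3 = 21
k=4: total = 21+4*3 = 33
k=5: total = 33+5*3 = 48
k=6: total = 48+6*3 = 66
k=7: total = 66+7*3 = 87
k=8: total = 87+8*3 = 111

111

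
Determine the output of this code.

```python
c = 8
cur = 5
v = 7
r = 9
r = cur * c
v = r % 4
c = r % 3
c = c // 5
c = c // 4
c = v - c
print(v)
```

0

r = 5*8 = 40
v = 40%4 = 0
c = 40%3 = 1
c = 1//5 = 0
c = 0//4 = 0
c = 0-0 = 0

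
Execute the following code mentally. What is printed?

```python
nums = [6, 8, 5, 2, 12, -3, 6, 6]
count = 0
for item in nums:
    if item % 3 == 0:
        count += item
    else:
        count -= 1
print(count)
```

item=6: %3==0, count = 0+6 = 6
item=8: not %3==0, count = 6-1 = 5
item=5: not %3==0, count = 5-1 = 4
item=2: not %3==0, count = 4-1 = 3
item=12: %3==0, count = 3+12 = 15
item=-3: %3==0, count = 15+(-3) = 12
item=6: %3==0, count = 12+6 = 18
item=6: %3==0, count = 18+6 = 24

24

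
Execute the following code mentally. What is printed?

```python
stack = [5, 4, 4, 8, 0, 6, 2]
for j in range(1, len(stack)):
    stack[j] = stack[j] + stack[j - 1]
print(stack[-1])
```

29

j=1: stack[1] = 4+5 = 9 → [5, 9, 4, 8, 0, 6, 2]
j=2: stack[2] = 4+9 = 13 → [5, 9, 13, 8, 0, 6, 2]
j=3: stack[3] = 8+13 = 21 → [5, 9, 13, 21, 0, 6, 2]
j=4: stack[4] = 0+21 = 21 → [5, 9, 13, 21, 21, 6, 2]
j=5: stack[5] = 6+21 = 27 → [5, 9, 13, 21, 21, 27, 2]
j=6: stack[6] = 2+27 = 29 → [5, 9, 13, 21, 21, 27, 29]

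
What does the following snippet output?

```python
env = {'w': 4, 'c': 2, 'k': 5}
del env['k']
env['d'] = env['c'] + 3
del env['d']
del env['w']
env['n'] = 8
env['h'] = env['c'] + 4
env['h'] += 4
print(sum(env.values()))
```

del 'k' → {'w': 4, 'c': 2}
env['d'] = env['c']+3 = 5 → {'w': 4, 'c': 2, 'd': 5}
del 'd' → {'w': 4, 'c': 2}
del 'w' → {'c': 2}
env['n'] = 8 → {'c': 2, 'n': 8}
env['h'] = env['c']+4 = 6 → {'c': 2, 'n': 8, 'h': 6}
env['h'] = 6+4 = 10 → {'c': 2, 'n': 8, 'h': 10}
sum of values = 20

20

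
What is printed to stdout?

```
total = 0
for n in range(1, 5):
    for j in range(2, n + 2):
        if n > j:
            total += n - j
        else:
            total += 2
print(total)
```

18

n=1,j=2: not 1>2, total = 0+2 = 2
n=2,j=2: not 2>2, total = 2+2 = 4
n=2,j=3: not 2>3, total = 4+2 = 6
n=3,j=2: 3>2, total = 6+1 = 7
n=3,j=3: not 3>3, total = 7+2 = 9
n=3,j=4: not 3>4, total = 9+2 = 11
n=4,j=2: 4>2, total = 11+2 = 13
n=4,j=3: 4>3, total = 13+1 = 14
n=4,j=4: not 4>4, total = 14+2 = 16
n=4,j=5: not 4>5, total = 16+2 = 18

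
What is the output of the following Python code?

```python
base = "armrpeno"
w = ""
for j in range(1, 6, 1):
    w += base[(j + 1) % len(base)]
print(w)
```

j=1: add base[2]='m' → 'm'
j=2: add base[3]='r' → 'mr'
j=3: add base[4]='p' → 'mrp'
j=4: add base[5]='e' → 'mrpe'
j=5: add base[6]='n' → 'mrpen'

mrpen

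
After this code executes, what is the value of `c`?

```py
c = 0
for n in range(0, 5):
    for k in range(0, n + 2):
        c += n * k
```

n=0,k=0: c = 0+0 = 0
n=0,k=1: c = 0+0 = 0
n=1,k=0: c = 0+0 = 0
n=1,k=1: c = 0+1 = 1
n=1,k=2: c = 1+2 = 3
n=2,k=0: c = 3+0 = 3
n=2,k=1: c = 3+2 = 5
n=2,k=2: c = 5+4 = 9
n=2,k=3: c = 9+6 = 15
n=3,k=0: c = 15+0 = 15
n=3,k=1: c = 15+3 = 18
n=3,k=2: c = 18+6 = 24
n=3,k=3: c = 24+9 = 33
n=3,k=4: c = 33+12 = 45
n=4,k=0: c = 45+0 = 45
n=4,k=1: c = 45+4 = 49
n=4,k=2: c = 49+8 = 57
n=4,k=3: c = 57+12 = 69
n=4,k=4: c = 69+16 = 85
n=4,k=5: c = 85+20 = 105

105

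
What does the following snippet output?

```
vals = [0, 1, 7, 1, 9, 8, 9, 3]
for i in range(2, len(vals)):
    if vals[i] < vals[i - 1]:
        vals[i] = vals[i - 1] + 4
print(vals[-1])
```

i=2: 7>=1, unchanged → [0, 1, 7, 1, 9, 8, 9, 3]
i=3: 1<7, vals[3] = 7+4 = 11 → [0, 1, 7, 11, 9, 8, 9, 3]
i=4: 9<11, vals[4] = 11+4 = 15 → [0, 1, 7, 11, 15, 8, 9, 3]
i=5: 8<15, vals[5] = 15+4 = 19 → [0, 1, 7, 11, 15, 19, 9, 3]
i=6: 9<19, vals[6] = 19+4 = 23 → [0, 1, 7, 11, 15, 19, 23, 3]
i=7: 3<23, vals[7] = 23+4 = 27 → [0, 1, 7, 11, 15, 19, 23, 27]

27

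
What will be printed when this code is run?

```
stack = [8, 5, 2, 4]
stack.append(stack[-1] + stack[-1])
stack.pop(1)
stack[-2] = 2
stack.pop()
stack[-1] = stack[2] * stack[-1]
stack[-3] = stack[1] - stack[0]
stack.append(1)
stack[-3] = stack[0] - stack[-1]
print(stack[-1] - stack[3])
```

0

append stack[-1]+stack[-1] = 4+4 = 8 → [8, 5, 2, 4, 8]
pop(1) removes 5 → [8, 2, 4, 8]
stack[-2] = 2 → [8, 2, 2, 8]
pop() removes 8 → [8, 2, 2]
stack[-1] = stack[2]*stack[-1] = 2*2 = 4 → [8, 2, 4]
stack[-3] = stack[1]-stack[0] = 2-8 = -6 → [-6, 2, 4]
append 1 → [-6, 2, 4, 1]
stack[-3] = stack[0]-stack[-1] = (-6)-1 = -7 → [-6, -7, 4, 1]
stack[-1]-stack[3] = 1-1 = 0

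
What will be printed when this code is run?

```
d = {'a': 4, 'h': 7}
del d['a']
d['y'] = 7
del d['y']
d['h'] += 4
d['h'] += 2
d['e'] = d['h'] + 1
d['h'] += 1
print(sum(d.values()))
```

del 'a' → {'h': 7}
d['y'] = 7 → {'h': 7, 'y': 7}
del 'y' → {'h': 7}
d['h'] = 7+4 = 11 → {'h': 11}
d['h'] = 11+2 = 13 → {'h': 13}
d['e'] = d['h']+1 = 14 → {'h': 13, 'e': 14}
d['h'] = 13+1 = 14 → {'h': 14, 'e': 14}
sum of values = 28

28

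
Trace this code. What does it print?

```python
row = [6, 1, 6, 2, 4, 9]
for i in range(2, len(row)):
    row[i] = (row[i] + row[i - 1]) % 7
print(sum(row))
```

16

i=2: row[2] = (6+1)%7 = 0 → [6, 1, 0, 2, 4, 9]
i=3: row[3] = (2+0)%7 = 2 → [6, 1, 0, 2, 4, 9]
i=4: row[4] = (4+2)%7 = 6 → [6, 1, 0, 2, 6, 9]
i=5: row[5] = (9+6)%7 = 1 → [6, 1, 0, 2, 6, 1]
sum = 16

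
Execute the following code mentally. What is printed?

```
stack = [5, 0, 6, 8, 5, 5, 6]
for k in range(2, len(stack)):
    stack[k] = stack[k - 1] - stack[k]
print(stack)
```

[5, 0, -6, -14, -19, -24, -30]

k=2: stack[2] = 0-6 = -6 → [5, 0, -6, 8, 5, 5, 6]
k=3: stack[3] = (-6)-8 = -14 → [5, 0, -6, -14, 5, 5, 6]
k=4: stack[4] = (-14)-5 = -19 → [5, 0, -6, -14, -19, 5, 6]
k=5: stack[5] = (-19)-5 = -24 → [5, 0, -6, -14, -19, -24, 6]
k=6: stack[6] = (-24)-6 = -30 → [5, 0, -6, -14, -19, -24, -30]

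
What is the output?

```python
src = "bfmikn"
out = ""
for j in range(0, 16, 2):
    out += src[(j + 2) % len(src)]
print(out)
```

mkbmkbmk

j=0: add src[2]='m' → 'm'
j=2: add src[4]='k' → 'mk'
j=4: add src[0]='b' → 'mkb'
j=6: add src[2]='m' → 'mkbm'
j=8: add src[4]='k' → 'mkbmk'
j=10: add src[0]='b' → 'mkbmkb'
j=12: add src[2]='m' → 'mkbmkbm'
j=14: add src[4]='k' → 'mkbmkbmk'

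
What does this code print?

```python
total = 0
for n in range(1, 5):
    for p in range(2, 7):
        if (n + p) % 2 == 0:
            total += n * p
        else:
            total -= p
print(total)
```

64

n=1,p=2: odd sum, total = 0-2 = -2
n=1,p=3: even sum, total = (-2)+3 = 1
n=1,p=4: odd sum, total = 1-4 = -3
n=1,p=5: even sum, total = (-3)+5 = 2
n=1,p=6: odd sum, total = 2-6 = -4
n=2,p=2: even sum, total = (-4)+4 = 0
n=2,p=3: odd sum, total = 0-3 = -3
n=2,p=4: even sum, total = (-3)+8 = 5
n=2,p=5: odd sum, total = 5-5 = 0
n=2,p=6: even sum, total = 0+12 = 12
n=3,p=2: odd sum, total = 12-2 = 10
n=3,p=3: even sum, total = 10+9 = 19
n=3,p=4: odd sum, total = 19-4 = 15
n=3,p=5: even sum, total = 15+15 = 30
n=3,p=6: odd sum, total = 30-6 = 24
n=4,p=2: even sum, total = 24+8 = 32
n=4,p=3: odd sum, total = 32-3 = 29
n=4,p=4: even sum, total = 29+16 = 45
n=4,p=5: odd sum, total = 45-5 = 40
n=4,p=6: even sum, total = 40+24 = 64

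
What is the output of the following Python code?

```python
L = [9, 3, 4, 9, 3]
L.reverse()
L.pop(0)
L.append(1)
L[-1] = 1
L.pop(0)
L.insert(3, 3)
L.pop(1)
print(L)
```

reverse → [3, 9, 4, 3, 9]
pop(0) removes 3 → [9, 4, 3, 9]
append 1 → [9, 4, 3, 9, 1]
L[-1] = 1 → [9, 4, 3, 9, 1]
pop(0) removes 9 → [4, 3, 9, 1]
insert 3 at 3 → [4, 3, 9, 3, 1]
pop(1) removes 3 → [4, 9, 3, 1]

[4, 9, 3, 1]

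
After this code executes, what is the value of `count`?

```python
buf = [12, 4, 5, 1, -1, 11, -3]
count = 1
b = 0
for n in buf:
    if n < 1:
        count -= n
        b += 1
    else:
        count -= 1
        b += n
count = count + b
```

35

n=12: not <1, count = 1-1 = 0; b=12
n=4: not <1, count = 0-1 = -1; b=16
n=5: not <1, count = (-1)-1 = -2; b=21
n=1: not <1, count = (-2)-1 = -3; b=22
n=-1: <1, count = (-3)-(-1) = -2; b=23
n=11: not <1, count = (-2)-1 = -3; b=34
n=-3: <1, count = (-3)-(-3) = 0; b=35
count+b = 0+35 = 35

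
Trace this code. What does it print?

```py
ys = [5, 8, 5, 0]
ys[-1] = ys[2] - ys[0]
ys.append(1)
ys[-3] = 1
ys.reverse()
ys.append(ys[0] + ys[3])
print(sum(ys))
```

24

ys[-1] = ys[2]-ys[0] = 5-5 = 0 → [5, 8, 5, 0]
append 1 → [5, 8, 5, 0, 1]
ys[-3] = 1 → [5, 8, 1, 0, 1]
reverse → [1, 0, 1, 8, 5]
append ys[0]+ys[3] = 1+8 = 9 → [1, 0, 1, 8, 5, 9]
sum = 24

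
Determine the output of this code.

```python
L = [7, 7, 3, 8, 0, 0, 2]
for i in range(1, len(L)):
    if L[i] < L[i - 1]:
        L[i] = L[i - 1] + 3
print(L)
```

i=1: 7>=7, unchanged → [7, 7, 3, 8, 0, 0, 2]
i=2: 3<7, L[2] = 7+3 = 10 → [7, 7, 10, 8, 0, 0, 2]
i=3: 8<10, L[3] = 10+3 = 13 → [7, 7, 10, 13, 0, 0, 2]
i=4: 0<13, L[4] = 13+3 = 16 → [7, 7, 10, 13, 16, 0, 2]
i=5: 0<16, L[5] = 16+3 = 19 → [7, 7, 10, 13, 16, 19, 2]
i=6: 2<19, L[6] = 19+3 = 22 → [7, 7, 10, 13, 16, 19, 22]

[7, 7, 10, 13, 16, 19, 22]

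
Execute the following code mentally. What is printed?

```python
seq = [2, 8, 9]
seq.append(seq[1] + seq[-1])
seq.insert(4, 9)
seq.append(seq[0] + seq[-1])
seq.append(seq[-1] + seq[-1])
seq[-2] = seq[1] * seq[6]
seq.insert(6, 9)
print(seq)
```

append seq[1]+seq[-1] = 8+9 = 17 → [2, 8, 9, 17]
insert 9 at 4 → [2, 8, 9, 17, 9]
append seq[0]+seq[-1] = 2+9 = 11 → [2, 8, 9, 17, 9, 11]
append seq[-1]+seq[-1] = 11+11 = 22 → [2, 8, 9, 17, 9, 11, 22]
seq[-2] = seq[1]*seq[6] = 8*22 = 176 → [2, 8, 9, 17, 9, 176, 22]
insert 9 at 6 → [2, 8, 9, 17, 9, 176, 9, 22]

[2, 8, 9, 17, 9, 176, 9, 22]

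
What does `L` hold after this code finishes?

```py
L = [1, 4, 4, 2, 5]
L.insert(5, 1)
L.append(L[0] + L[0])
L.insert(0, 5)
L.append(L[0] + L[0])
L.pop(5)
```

[5, 1, 4, 4, 2, 1, 2, 10]

insert 1 at 5 → [1, 4, 4, 2, 5, 1]
append L[0]+L[0] = 1+1 = 2 → [1, 4, 4, 2, 5, 1, 2]
insert 5 at 0 → [5, 1, 4, 4, 2, 5, 1, 2]
append L[0]+L[0] = 5+5 = 10 → [5, 1, 4, 4, 2, 5, 1, 2, 10]
pop(5) removes 5 → [5, 1, 4, 4, 2, 1, 2, 10]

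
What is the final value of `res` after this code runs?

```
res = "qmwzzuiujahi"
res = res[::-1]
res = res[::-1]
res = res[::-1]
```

reverse → 'ihajuiuzzwmq'
reverse → 'qmwzzuiujahi'
reverse → 'ihajuiuzzwmq'

'ihajuiuzzwmq'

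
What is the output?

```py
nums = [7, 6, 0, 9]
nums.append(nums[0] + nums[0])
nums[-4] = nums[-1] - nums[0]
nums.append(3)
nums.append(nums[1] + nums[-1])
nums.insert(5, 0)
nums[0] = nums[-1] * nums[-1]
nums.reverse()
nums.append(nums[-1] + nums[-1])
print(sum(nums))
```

343

append nums[0]+nums[0] = 7+7 = 14 → [7, 6, 0, 9, 14]
nums[-4] = nums[-1]-nums[0] = 14-7 = 7 → [7, 7, 0, 9, 14]
append 3 → [7, 7, 0, 9, 14, 3]
append nums[1]+nums[-1] = 7+3 = 10 → [7, 7, 0, 9, 14, 3, 10]
insert 0 at 5 → [7, 7, 0, 9, 14, 0, 3, 10]
nums[0] = nums[-1]*nums[-1] = 10*10 = 100 → [100, 7, 0, 9, 14, 0, 3, 10]
reverse → [10, 3, 0, 14, 9, 0, 7, 100]
append nums[-1]+nums[-1] = 100+100 = 200 → [10, 3, 0, 14, 9, 0, 7, 100, 200]
sum = 343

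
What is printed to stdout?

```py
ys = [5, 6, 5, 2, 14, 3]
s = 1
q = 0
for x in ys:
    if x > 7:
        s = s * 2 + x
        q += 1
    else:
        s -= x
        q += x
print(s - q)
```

-45

x=5: not >7, s = 1-5 = -4; q=5
x=6: not >7, s = (-4)-6 = -10; q=11
x=5: not >7, s = (-10)-5 = -15; q=16
x=2: not >7, s = (-15)-2 = -17; q=18
x=14: >7, s = (-17)*2+14 = -20; q=19
x=3: not >7, s = (-20)-3 = -23; q=22
s-q = (-23)-22 = -45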